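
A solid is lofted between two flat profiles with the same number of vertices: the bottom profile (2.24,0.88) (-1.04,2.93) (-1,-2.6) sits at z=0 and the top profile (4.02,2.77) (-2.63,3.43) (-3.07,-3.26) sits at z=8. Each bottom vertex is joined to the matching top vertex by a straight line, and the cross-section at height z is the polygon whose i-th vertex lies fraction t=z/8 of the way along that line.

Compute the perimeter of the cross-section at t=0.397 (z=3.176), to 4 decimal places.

Cross-section at t=0.397: each vertex is (1-t)·p0[i] + t·p1[i].
  v1: (1-0.397)·(2.24,0.88) + 0.397·(4.02,2.77) = (2.9467,1.6303)
  v2: (1-0.397)·(-1.04,2.93) + 0.397·(-2.63,3.43) = (-1.6712,3.1285)
  v3: (1-0.397)·(-1,-2.6) + 0.397·(-3.07,-3.26) = (-1.8218,-2.8620)
Perimeter = Σ |v_{i+1} − v_i|:
  edge 1→2: √(-4.6179² + 1.4982²) = 4.8548 (running 4.8548)
  edge 2→3: √(-0.1506² + -5.9905²) = 5.9924 (running 10.8472)
  edge 3→1: √(4.7684² + 4.4924²) = 6.5513 (running 17.3985)
Perimeter = 17.3985

Perimeter at t=0.397: 17.3985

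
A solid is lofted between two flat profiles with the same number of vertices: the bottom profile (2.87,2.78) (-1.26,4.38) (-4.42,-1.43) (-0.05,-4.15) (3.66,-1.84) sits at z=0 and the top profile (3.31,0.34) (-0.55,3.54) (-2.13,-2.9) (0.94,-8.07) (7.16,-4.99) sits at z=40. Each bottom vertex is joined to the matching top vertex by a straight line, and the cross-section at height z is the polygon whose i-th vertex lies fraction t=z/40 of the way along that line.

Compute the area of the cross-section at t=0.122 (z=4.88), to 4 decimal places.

Area at t=0.122: 44.8515

Cross-section at t=0.122: each vertex is (1-t)·p0[i] + t·p1[i].
  v1: (1-0.122)·(2.87,2.78) + 0.122·(3.31,0.34) = (2.9237,2.4823)
  v2: (1-0.122)·(-1.26,4.38) + 0.122·(-0.55,3.54) = (-1.1734,4.2775)
  v3: (1-0.122)·(-4.42,-1.43) + 0.122·(-2.13,-2.9) = (-4.1406,-1.6093)
  v4: (1-0.122)·(-0.05,-4.15) + 0.122·(0.94,-8.07) = (0.0708,-4.6282)
  v5: (1-0.122)·(3.66,-1.84) + 0.122·(7.16,-4.99) = (4.0870,-2.2243)
Shoelace sum Σ(x_i·y_{i+1} − x_{i+1}·y_i):
  i=1: 2.9237·4.2775 − -1.1734·2.4823 = +15.4188 (running +15.4188)
  i=2: -1.1734·-1.6093 − -4.1406·4.2775 = +19.6000 (running +35.0188)
  i=3: -4.1406·-4.6282 − 0.0708·-1.6093 = +19.2777 (running +54.2964)
  i=4: 0.0708·-2.2243 − 4.0870·-4.6282 = +18.7582 (running +73.0546)
  i=5: 4.0870·2.4823 − 2.9237·-2.2243 = +16.6484 (running +89.7030)
Area = |Σ|/2 = |89.7030|/2 = 44.8515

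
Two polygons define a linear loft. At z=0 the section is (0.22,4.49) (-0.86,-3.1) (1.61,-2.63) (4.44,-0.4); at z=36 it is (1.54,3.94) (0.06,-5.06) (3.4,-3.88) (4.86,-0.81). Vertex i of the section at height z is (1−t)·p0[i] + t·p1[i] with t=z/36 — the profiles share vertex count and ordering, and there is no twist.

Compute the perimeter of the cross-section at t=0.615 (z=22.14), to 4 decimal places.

Cross-section at t=0.615: each vertex is (1-t)·p0[i] + t·p1[i].
  v1: (1-0.615)·(0.22,4.49) + 0.615·(1.54,3.94) = (1.0318,4.1517)
  v2: (1-0.615)·(-0.86,-3.1) + 0.615·(0.06,-5.06) = (-0.2942,-4.3054)
  v3: (1-0.615)·(1.61,-2.63) + 0.615·(3.4,-3.88) = (2.7108,-3.3988)
  v4: (1-0.615)·(4.44,-0.4) + 0.615·(4.86,-0.81) = (4.6983,-0.6522)
Perimeter = Σ |v_{i+1} − v_i|:
  edge 1→2: √(-1.3260² + -8.4571²) = 8.5605 (running 8.5605)
  edge 2→3: √(3.0050² + 0.9066²) = 3.1388 (running 11.6993)
  edge 3→4: √(1.9875² + 2.7466²) = 3.3902 (running 15.0896)
  edge 4→1: √(-3.6665² + 4.8039²) = 6.0432 (running 21.1328)
Perimeter = 21.1328

Perimeter at t=0.615: 21.1328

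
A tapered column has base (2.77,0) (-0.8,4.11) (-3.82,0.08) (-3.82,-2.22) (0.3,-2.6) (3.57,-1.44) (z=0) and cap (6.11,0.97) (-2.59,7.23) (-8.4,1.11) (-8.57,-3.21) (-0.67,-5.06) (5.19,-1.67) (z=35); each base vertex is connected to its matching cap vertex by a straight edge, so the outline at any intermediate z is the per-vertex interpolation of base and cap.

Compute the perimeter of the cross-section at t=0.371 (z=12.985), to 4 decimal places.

Perimeter at t=0.371: 28.8550

Cross-section at t=0.371: each vertex is (1-t)·p0[i] + t·p1[i].
  v1: (1-0.371)·(2.77,0) + 0.371·(6.11,0.97) = (4.0091,0.3599)
  v2: (1-0.371)·(-0.8,4.11) + 0.371·(-2.59,7.23) = (-1.4641,5.2675)
  v3: (1-0.371)·(-3.82,0.08) + 0.371·(-8.4,1.11) = (-5.5192,0.4621)
  v4: (1-0.371)·(-3.82,-2.22) + 0.371·(-8.57,-3.21) = (-5.5823,-2.5873)
  v5: (1-0.371)·(0.3,-2.6) + 0.371·(-0.67,-5.06) = (-0.0599,-3.5127)
  v6: (1-0.371)·(3.57,-1.44) + 0.371·(5.19,-1.67) = (4.1710,-1.5253)
Perimeter = Σ |v_{i+1} − v_i|:
  edge 1→2: √(-5.4732² + 4.9077²) = 7.3513 (running 7.3513)
  edge 2→3: √(-4.0551² + -4.8054²) = 6.2877 (running 13.6390)
  edge 3→4: √(-0.0631² + -3.0494²) = 3.0501 (running 16.6891)
  edge 4→5: √(5.5224² + -0.9254²) = 5.5994 (running 22.2885)
  edge 5→6: √(4.2309² + 1.9873²) = 4.6744 (running 26.9628)
  edge 6→1: √(-0.1619² + 1.8852²) = 1.8921 (running 28.8550)
Perimeter = 28.8550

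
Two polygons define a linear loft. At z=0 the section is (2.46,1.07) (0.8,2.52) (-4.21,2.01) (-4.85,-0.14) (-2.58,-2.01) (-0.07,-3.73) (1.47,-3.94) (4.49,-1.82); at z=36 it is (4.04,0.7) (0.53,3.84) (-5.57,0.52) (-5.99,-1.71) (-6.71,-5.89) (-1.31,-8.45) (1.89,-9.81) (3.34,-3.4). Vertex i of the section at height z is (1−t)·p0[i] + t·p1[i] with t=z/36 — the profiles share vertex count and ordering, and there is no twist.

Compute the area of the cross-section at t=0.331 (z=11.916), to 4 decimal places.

Area at t=0.331: 55.2803

Cross-section at t=0.331: each vertex is (1-t)·p0[i] + t·p1[i].
  v1: (1-0.331)·(2.46,1.07) + 0.331·(4.04,0.7) = (2.9830,0.9475)
  v2: (1-0.331)·(0.8,2.52) + 0.331·(0.53,3.84) = (0.7106,2.9569)
  v3: (1-0.331)·(-4.21,2.01) + 0.331·(-5.57,0.52) = (-4.6602,1.5168)
  v4: (1-0.331)·(-4.85,-0.14) + 0.331·(-5.99,-1.71) = (-5.2273,-0.6597)
  v5: (1-0.331)·(-2.58,-2.01) + 0.331·(-6.71,-5.89) = (-3.9470,-3.2943)
  v6: (1-0.331)·(-0.07,-3.73) + 0.331·(-1.31,-8.45) = (-0.4804,-5.2923)
  v7: (1-0.331)·(1.47,-3.94) + 0.331·(1.89,-9.81) = (1.6090,-5.8830)
  v8: (1-0.331)·(4.49,-1.82) + 0.331·(3.34,-3.4) = (4.1094,-2.3430)
Shoelace sum Σ(x_i·y_{i+1} − x_{i+1}·y_i):
  i=1: 2.9830·2.9569 − 0.7106·0.9475 = +8.1471 (running +8.1471)
  i=2: 0.7106·1.5168 − -4.6602·2.9569 = +14.8576 (running +23.0047)
  i=3: -4.6602·-0.6597 − -5.2273·1.5168 = +11.0030 (running +34.0078)
  i=4: -5.2273·-3.2943 − -3.9470·-0.6597 = +14.6166 (running +48.6243)
  i=5: -3.9470·-5.2923 − -0.4804·-3.2943 = +19.3062 (running +67.9306)
  i=6: -0.4804·-5.8830 − 1.6090·-5.2923 = +11.3419 (running +79.2724)
  i=7: 1.6090·-2.3430 − 4.1094·-5.8830 = +20.4053 (running +99.6777)
  i=8: 4.1094·0.9475 − 2.9830·-2.3430 = +10.8828 (running +110.5605)
Area = |Σ|/2 = |110.5605|/2 = 55.2803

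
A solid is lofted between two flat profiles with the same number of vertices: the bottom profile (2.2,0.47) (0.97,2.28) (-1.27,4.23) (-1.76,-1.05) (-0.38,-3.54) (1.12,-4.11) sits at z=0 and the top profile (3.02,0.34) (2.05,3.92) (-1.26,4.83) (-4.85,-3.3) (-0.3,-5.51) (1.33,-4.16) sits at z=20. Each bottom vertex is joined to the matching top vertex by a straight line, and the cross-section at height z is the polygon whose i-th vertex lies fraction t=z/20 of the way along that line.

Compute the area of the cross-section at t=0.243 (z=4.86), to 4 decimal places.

Cross-section at t=0.243: each vertex is (1-t)·p0[i] + t·p1[i].
  v1: (1-0.243)·(2.2,0.47) + 0.243·(3.02,0.34) = (2.3993,0.4384)
  v2: (1-0.243)·(0.97,2.28) + 0.243·(2.05,3.92) = (1.2324,2.6785)
  v3: (1-0.243)·(-1.27,4.23) + 0.243·(-1.26,4.83) = (-1.2676,4.3758)
  v4: (1-0.243)·(-1.76,-1.05) + 0.243·(-4.85,-3.3) = (-2.5109,-1.5968)
  v5: (1-0.243)·(-0.38,-3.54) + 0.243·(-0.3,-5.51) = (-0.3606,-4.0187)
  v6: (1-0.243)·(1.12,-4.11) + 0.243·(1.33,-4.16) = (1.1710,-4.1222)
Shoelace sum Σ(x_i·y_{i+1} − x_{i+1}·y_i):
  i=1: 2.3993·2.6785 − 1.2324·0.4384 = +5.8862 (running +5.8862)
  i=2: 1.2324·4.3758 − -1.2676·2.6785 = +8.7881 (running +14.6743)
  i=3: -1.2676·-1.5968 − -2.5109·4.3758 = +13.0111 (running +27.6853)
  i=4: -2.5109·-4.0187 − -0.3606·-1.5968 = +9.5147 (running +37.2001)
  i=5: -0.3606·-4.1222 − 1.1710·-4.0187 = +6.1923 (running +43.3924)
  i=6: 1.1710·0.4384 − 2.3993·-4.1222 = +10.4035 (running +53.7959)
Area = |Σ|/2 = |53.7959|/2 = 26.8979

Area at t=0.243: 26.8979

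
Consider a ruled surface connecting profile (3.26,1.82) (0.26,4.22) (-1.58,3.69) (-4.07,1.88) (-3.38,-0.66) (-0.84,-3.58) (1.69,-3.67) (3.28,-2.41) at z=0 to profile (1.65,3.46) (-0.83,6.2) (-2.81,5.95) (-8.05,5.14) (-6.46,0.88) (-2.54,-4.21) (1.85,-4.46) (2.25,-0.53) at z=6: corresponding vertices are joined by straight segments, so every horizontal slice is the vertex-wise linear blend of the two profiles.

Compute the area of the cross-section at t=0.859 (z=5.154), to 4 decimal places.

Cross-section at t=0.859: each vertex is (1-t)·p0[i] + t·p1[i].
  v1: (1-0.859)·(3.26,1.82) + 0.859·(1.65,3.46) = (1.8770,3.2288)
  v2: (1-0.859)·(0.26,4.22) + 0.859·(-0.83,6.2) = (-0.6763,5.9208)
  v3: (1-0.859)·(-1.58,3.69) + 0.859·(-2.81,5.95) = (-2.6366,5.6313)
  v4: (1-0.859)·(-4.07,1.88) + 0.859·(-8.05,5.14) = (-7.4888,4.6803)
  v5: (1-0.859)·(-3.38,-0.66) + 0.859·(-6.46,0.88) = (-6.0257,0.6629)
  v6: (1-0.859)·(-0.84,-3.58) + 0.859·(-2.54,-4.21) = (-2.3003,-4.1212)
  v7: (1-0.859)·(1.69,-3.67) + 0.859·(1.85,-4.46) = (1.8274,-4.3486)
  v8: (1-0.859)·(3.28,-2.41) + 0.859·(2.25,-0.53) = (2.3952,-0.7951)
Shoelace sum Σ(x_i·y_{i+1} − x_{i+1}·y_i):
  i=1: 1.8770·5.9208 − -0.6763·3.2288 = +13.2971 (running +13.2971)
  i=2: -0.6763·5.6313 − -2.6366·5.9208 = +11.8021 (running +25.0992)
  i=3: -2.6366·4.6803 − -7.4888·5.6313 = +29.8320 (running +54.9313)
  i=4: -7.4888·0.6629 − -6.0257·4.6803 = +23.2384 (running +78.1696)
  i=5: -6.0257·-4.1212 − -2.3003·0.6629 = +26.3578 (running +104.5274)
  i=6: -2.3003·-4.3486 − 1.8274·-4.1212 = +17.5343 (running +122.0617)
  i=7: 1.8274·-0.7951 − 2.3952·-4.3486 = +8.9630 (running +131.0247)
  i=8: 2.3952·3.2288 − 1.8770·-0.7951 = +9.2260 (running +140.2507)
Area = |Σ|/2 = |140.2507|/2 = 70.1253

Area at t=0.859: 70.1253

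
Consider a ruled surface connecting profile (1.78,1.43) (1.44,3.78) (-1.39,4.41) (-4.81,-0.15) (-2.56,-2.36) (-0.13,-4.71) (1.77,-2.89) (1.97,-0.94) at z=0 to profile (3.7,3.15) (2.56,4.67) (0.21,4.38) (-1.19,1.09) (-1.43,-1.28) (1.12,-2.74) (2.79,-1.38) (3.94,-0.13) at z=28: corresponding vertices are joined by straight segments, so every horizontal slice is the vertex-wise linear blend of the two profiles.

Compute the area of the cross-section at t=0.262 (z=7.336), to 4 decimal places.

Cross-section at t=0.262: each vertex is (1-t)·p0[i] + t·p1[i].
  v1: (1-0.262)·(1.78,1.43) + 0.262·(3.7,3.15) = (2.2830,1.8806)
  v2: (1-0.262)·(1.44,3.78) + 0.262·(2.56,4.67) = (1.7334,4.0132)
  v3: (1-0.262)·(-1.39,4.41) + 0.262·(0.21,4.38) = (-0.9708,4.4021)
  v4: (1-0.262)·(-4.81,-0.15) + 0.262·(-1.19,1.09) = (-3.8616,0.1749)
  v5: (1-0.262)·(-2.56,-2.36) + 0.262·(-1.43,-1.28) = (-2.2639,-2.0770)
  v6: (1-0.262)·(-0.13,-4.71) + 0.262·(1.12,-2.74) = (0.1975,-4.1939)
  v7: (1-0.262)·(1.77,-2.89) + 0.262·(2.79,-1.38) = (2.0372,-2.4944)
  v8: (1-0.262)·(1.97,-0.94) + 0.262·(3.94,-0.13) = (2.4861,-0.7278)
Shoelace sum Σ(x_i·y_{i+1} − x_{i+1}·y_i):
  i=1: 2.2830·4.0132 − 1.7334·1.8806 = +5.9023 (running +5.9023)
  i=2: 1.7334·4.4021 − -0.9708·4.0132 = +11.5268 (running +17.4291)
  i=3: -0.9708·0.1749 − -3.8616·4.4021 = +16.8294 (running +34.2585)
  i=4: -3.8616·-2.0770 − -2.2639·0.1749 = +8.4165 (running +42.6750)
  i=5: -2.2639·-4.1939 − 0.1975·-2.0770 = +9.9049 (running +52.5799)
  i=6: 0.1975·-2.4944 − 2.0372·-4.1939 = +8.0513 (running +60.6311)
  i=7: 2.0372·-0.7278 − 2.4861·-2.4944 = +4.7187 (running +65.3498)
  i=8: 2.4861·1.8806 − 2.2830·-0.7278 = +6.3371 (running +71.6869)
Area = |Σ|/2 = |71.6869|/2 = 35.8435

Area at t=0.262: 35.8435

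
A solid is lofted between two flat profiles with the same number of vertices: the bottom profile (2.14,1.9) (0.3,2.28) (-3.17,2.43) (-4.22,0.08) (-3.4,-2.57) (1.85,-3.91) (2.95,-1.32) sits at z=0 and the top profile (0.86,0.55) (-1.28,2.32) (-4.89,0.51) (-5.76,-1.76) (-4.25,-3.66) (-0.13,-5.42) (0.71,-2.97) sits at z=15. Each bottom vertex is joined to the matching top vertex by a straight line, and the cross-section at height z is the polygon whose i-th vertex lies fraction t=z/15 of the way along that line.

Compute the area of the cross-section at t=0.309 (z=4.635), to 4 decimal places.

Cross-section at t=0.309: each vertex is (1-t)·p0[i] + t·p1[i].
  v1: (1-0.309)·(2.14,1.9) + 0.309·(0.86,0.55) = (1.7445,1.4829)
  v2: (1-0.309)·(0.3,2.28) + 0.309·(-1.28,2.32) = (-0.1882,2.2924)
  v3: (1-0.309)·(-3.17,2.43) + 0.309·(-4.89,0.51) = (-3.7015,1.8367)
  v4: (1-0.309)·(-4.22,0.08) + 0.309·(-5.76,-1.76) = (-4.6959,-0.4886)
  v5: (1-0.309)·(-3.4,-2.57) + 0.309·(-4.25,-3.66) = (-3.6627,-2.9068)
  v6: (1-0.309)·(1.85,-3.91) + 0.309·(-0.13,-5.42) = (1.2382,-4.3766)
  v7: (1-0.309)·(2.95,-1.32) + 0.309·(0.71,-2.97) = (2.2578,-1.8299)
Shoelace sum Σ(x_i·y_{i+1} − x_{i+1}·y_i):
  i=1: 1.7445·2.2924 − -0.1882·1.4829 = +4.2781 (running +4.2781)
  i=2: -0.1882·1.8367 − -3.7015·2.2924 = +8.1394 (running +12.4175)
  i=3: -3.7015·-0.4886 − -4.6959·1.8367 = +10.4334 (running +22.8509)
  i=4: -4.6959·-2.9068 − -3.6627·-0.4886 = +11.8605 (running +34.7114)
  i=5: -3.6627·-4.3766 − 1.2382·-2.9068 = +19.6291 (running +54.3405)
  i=6: 1.2382·-1.8299 − 2.2578·-4.3766 = +7.6160 (running +61.9564)
  i=7: 2.2578·1.4829 − 1.7445·-1.8299 = +6.5402 (running +68.4966)
Area = |Σ|/2 = |68.4966|/2 = 34.2483

Area at t=0.309: 34.2483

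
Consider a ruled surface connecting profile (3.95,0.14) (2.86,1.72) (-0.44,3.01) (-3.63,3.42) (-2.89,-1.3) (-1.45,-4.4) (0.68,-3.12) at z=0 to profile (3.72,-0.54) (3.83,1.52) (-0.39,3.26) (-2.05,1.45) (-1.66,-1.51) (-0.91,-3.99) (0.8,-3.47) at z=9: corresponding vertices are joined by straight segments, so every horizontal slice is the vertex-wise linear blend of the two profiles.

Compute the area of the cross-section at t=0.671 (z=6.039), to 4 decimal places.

Area at t=0.671: 30.2539

Cross-section at t=0.671: each vertex is (1-t)·p0[i] + t·p1[i].
  v1: (1-0.671)·(3.95,0.14) + 0.671·(3.72,-0.54) = (3.7957,-0.3163)
  v2: (1-0.671)·(2.86,1.72) + 0.671·(3.83,1.52) = (3.5109,1.5858)
  v3: (1-0.671)·(-0.44,3.01) + 0.671·(-0.39,3.26) = (-0.4064,3.1778)
  v4: (1-0.671)·(-3.63,3.42) + 0.671·(-2.05,1.45) = (-2.5698,2.0981)
  v5: (1-0.671)·(-2.89,-1.3) + 0.671·(-1.66,-1.51) = (-2.0647,-1.4409)
  v6: (1-0.671)·(-1.45,-4.4) + 0.671·(-0.91,-3.99) = (-1.0877,-4.1249)
  v7: (1-0.671)·(0.68,-3.12) + 0.671·(0.8,-3.47) = (0.7605,-3.3549)
Shoelace sum Σ(x_i·y_{i+1} − x_{i+1}·y_i):
  i=1: 3.7957·1.5858 − 3.5109·-0.3163 = +7.1296 (running +7.1296)
  i=2: 3.5109·3.1778 − -0.4064·1.5858 = +11.8012 (running +18.9308)
  i=3: -0.4064·2.0981 − -2.5698·3.1778 = +7.3135 (running +26.2443)
  i=4: -2.5698·-1.4409 − -2.0647·2.0981 = +8.0348 (running +34.2791)
  i=5: -2.0647·-4.1249 − -1.0877·-1.4409 = +6.9493 (running +41.2284)
  i=6: -1.0877·-3.3549 − 0.7605·-4.1249 = +6.7860 (running +48.0144)
  i=7: 0.7605·-0.3163 − 3.7957·-3.3549 = +12.4934 (running +60.5078)
Area = |Σ|/2 = |60.5078|/2 = 30.2539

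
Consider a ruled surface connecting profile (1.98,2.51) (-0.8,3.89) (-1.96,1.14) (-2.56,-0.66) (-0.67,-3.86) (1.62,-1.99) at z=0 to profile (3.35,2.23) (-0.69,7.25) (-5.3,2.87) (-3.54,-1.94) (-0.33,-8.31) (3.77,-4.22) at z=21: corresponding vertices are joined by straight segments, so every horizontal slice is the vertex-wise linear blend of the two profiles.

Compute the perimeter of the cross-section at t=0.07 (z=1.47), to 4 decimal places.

Cross-section at t=0.07: each vertex is (1-t)·p0[i] + t·p1[i].
  v1: (1-0.07)·(1.98,2.51) + 0.07·(3.35,2.23) = (2.0759,2.4904)
  v2: (1-0.07)·(-0.8,3.89) + 0.07·(-0.69,7.25) = (-0.7923,4.1252)
  v3: (1-0.07)·(-1.96,1.14) + 0.07·(-5.3,2.87) = (-2.1938,1.2611)
  v4: (1-0.07)·(-2.56,-0.66) + 0.07·(-3.54,-1.94) = (-2.6286,-0.7496)
  v5: (1-0.07)·(-0.67,-3.86) + 0.07·(-0.33,-8.31) = (-0.6462,-4.1715)
  v6: (1-0.07)·(1.62,-1.99) + 0.07·(3.77,-4.22) = (1.7705,-2.1461)
Perimeter = Σ |v_{i+1} − v_i|:
  edge 1→2: √(-2.8682² + 1.6348²) = 3.3014 (running 3.3014)
  edge 2→3: √(-1.4015² + -2.8641²) = 3.1886 (running 6.4900)
  edge 3→4: √(-0.4348² + -2.0107²) = 2.0572 (running 8.5472)
  edge 4→5: √(1.9824² + -3.4219²) = 3.9547 (running 12.5018)
  edge 5→6: √(2.4167² + 2.0254²) = 3.1532 (running 15.6550)
  edge 6→1: √(0.3054² + 4.6365²) = 4.6465 (running 20.3016)
Perimeter = 20.3016

Perimeter at t=0.07: 20.3016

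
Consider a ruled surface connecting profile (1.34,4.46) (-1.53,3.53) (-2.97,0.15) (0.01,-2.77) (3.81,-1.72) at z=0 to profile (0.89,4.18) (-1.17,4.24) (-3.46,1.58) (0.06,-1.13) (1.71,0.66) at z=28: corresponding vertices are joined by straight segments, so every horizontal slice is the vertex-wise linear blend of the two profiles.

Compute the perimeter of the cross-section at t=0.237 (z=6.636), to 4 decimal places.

Perimeter at t=0.237: 20.0396

Cross-section at t=0.237: each vertex is (1-t)·p0[i] + t·p1[i].
  v1: (1-0.237)·(1.34,4.46) + 0.237·(0.89,4.18) = (1.2334,4.3936)
  v2: (1-0.237)·(-1.53,3.53) + 0.237·(-1.17,4.24) = (-1.4447,3.6983)
  v3: (1-0.237)·(-2.97,0.15) + 0.237·(-3.46,1.58) = (-3.0861,0.4889)
  v4: (1-0.237)·(0.01,-2.77) + 0.237·(0.06,-1.13) = (0.0218,-2.3813)
  v5: (1-0.237)·(3.81,-1.72) + 0.237·(1.71,0.66) = (3.3123,-1.1559)
Perimeter = Σ |v_{i+1} − v_i|:
  edge 1→2: √(-2.6780² + -0.6954²) = 2.7668 (running 2.7668)
  edge 2→3: √(-1.6415² + -3.2094²) = 3.6048 (running 6.3716)
  edge 3→4: √(3.1080² + -2.8702²) = 4.2306 (running 10.6022)
  edge 4→5: √(3.2904² + 1.2254²) = 3.5112 (running 14.1134)
  edge 5→1: √(-2.0789² + 5.5496²) = 5.9262 (running 20.0396)
Perimeter = 20.0396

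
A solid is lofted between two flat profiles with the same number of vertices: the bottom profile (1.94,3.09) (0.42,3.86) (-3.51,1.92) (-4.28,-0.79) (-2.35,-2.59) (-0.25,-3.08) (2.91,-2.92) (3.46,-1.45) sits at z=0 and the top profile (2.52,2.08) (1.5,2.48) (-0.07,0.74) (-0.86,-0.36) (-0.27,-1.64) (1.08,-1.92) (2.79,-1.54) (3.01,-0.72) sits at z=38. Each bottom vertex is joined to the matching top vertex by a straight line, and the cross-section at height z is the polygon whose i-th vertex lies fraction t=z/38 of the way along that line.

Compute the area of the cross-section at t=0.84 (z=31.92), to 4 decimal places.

Area at t=0.84: 14.7760

Cross-section at t=0.84: each vertex is (1-t)·p0[i] + t·p1[i].
  v1: (1-0.84)·(1.94,3.09) + 0.84·(2.52,2.08) = (2.4272,2.2416)
  v2: (1-0.84)·(0.42,3.86) + 0.84·(1.5,2.48) = (1.3272,2.7008)
  v3: (1-0.84)·(-3.51,1.92) + 0.84·(-0.07,0.74) = (-0.6204,0.9288)
  v4: (1-0.84)·(-4.28,-0.79) + 0.84·(-0.86,-0.36) = (-1.4072,-0.4288)
  v5: (1-0.84)·(-2.35,-2.59) + 0.84·(-0.27,-1.64) = (-0.6028,-1.7920)
  v6: (1-0.84)·(-0.25,-3.08) + 0.84·(1.08,-1.92) = (0.8672,-2.1056)
  v7: (1-0.84)·(2.91,-2.92) + 0.84·(2.79,-1.54) = (2.8092,-1.7608)
  v8: (1-0.84)·(3.46,-1.45) + 0.84·(3.01,-0.72) = (3.0820,-0.8368)
Shoelace sum Σ(x_i·y_{i+1} − x_{i+1}·y_i):
  i=1: 2.4272·2.7008 − 1.3272·2.2416 = +3.5803 (running +3.5803)
  i=2: 1.3272·0.9288 − -0.6204·2.7008 = +2.9083 (running +6.4886)
  i=3: -0.6204·-0.4288 − -1.4072·0.9288 = +1.5730 (running +8.0616)
  i=4: -1.4072·-1.7920 − -0.6028·-0.4288 = +2.2632 (running +10.3249)
  i=5: -0.6028·-2.1056 − 0.8672·-1.7920 = +2.8233 (running +13.1481)
  i=6: 0.8672·-1.7608 − 2.8092·-2.1056 = +4.3881 (running +17.5362)
  i=7: 2.8092·-0.8368 − 3.0820·-1.7608 = +3.0760 (running +20.6123)
  i=8: 3.0820·2.2416 − 2.4272·-0.8368 = +8.9397 (running +29.5520)
Area = |Σ|/2 = |29.5520|/2 = 14.7760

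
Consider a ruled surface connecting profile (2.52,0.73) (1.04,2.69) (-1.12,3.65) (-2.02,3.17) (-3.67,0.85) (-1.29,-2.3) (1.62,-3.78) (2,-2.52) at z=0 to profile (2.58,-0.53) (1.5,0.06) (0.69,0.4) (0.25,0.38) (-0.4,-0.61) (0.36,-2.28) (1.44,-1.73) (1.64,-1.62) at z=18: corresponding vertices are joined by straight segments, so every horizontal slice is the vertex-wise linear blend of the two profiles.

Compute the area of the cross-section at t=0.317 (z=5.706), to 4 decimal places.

Area at t=0.317: 18.5728

Cross-section at t=0.317: each vertex is (1-t)·p0[i] + t·p1[i].
  v1: (1-0.317)·(2.52,0.73) + 0.317·(2.58,-0.53) = (2.5390,0.3306)
  v2: (1-0.317)·(1.04,2.69) + 0.317·(1.5,0.06) = (1.1858,1.8563)
  v3: (1-0.317)·(-1.12,3.65) + 0.317·(0.69,0.4) = (-0.5462,2.6197)
  v4: (1-0.317)·(-2.02,3.17) + 0.317·(0.25,0.38) = (-1.3004,2.2856)
  v5: (1-0.317)·(-3.67,0.85) + 0.317·(-0.4,-0.61) = (-2.6334,0.3872)
  v6: (1-0.317)·(-1.29,-2.3) + 0.317·(0.36,-2.28) = (-0.7670,-2.2937)
  v7: (1-0.317)·(1.62,-3.78) + 0.317·(1.44,-1.73) = (1.5629,-3.1301)
  v8: (1-0.317)·(2,-2.52) + 0.317·(1.64,-1.62) = (1.8859,-2.2347)
Shoelace sum Σ(x_i·y_{i+1} − x_{i+1}·y_i):
  i=1: 2.5390·1.8563 − 1.1858·0.3306 = +4.3211 (running +4.3211)
  i=2: 1.1858·2.6197 − -0.5462·1.8563 = +4.1205 (running +8.4417)
  i=3: -0.5462·2.2856 − -1.3004·2.6197 = +2.1583 (running +10.6000)
  i=4: -1.3004·0.3872 − -2.6334·2.2856 = +5.5154 (running +16.1153)
  i=5: -2.6334·-2.2937 − -0.7670·0.3872 = +6.3371 (running +22.4524)
  i=6: -0.7670·-3.1301 − 1.5629·-2.2937 = +5.9855 (running +28.4379)
  i=7: 1.5629·-2.2347 − 1.8859·-3.1301 = +2.4104 (running +30.8483)
  i=8: 1.8859·0.3306 − 2.5390·-2.2347 = +6.2974 (running +37.1457)
Area = |Σ|/2 = |37.1457|/2 = 18.5728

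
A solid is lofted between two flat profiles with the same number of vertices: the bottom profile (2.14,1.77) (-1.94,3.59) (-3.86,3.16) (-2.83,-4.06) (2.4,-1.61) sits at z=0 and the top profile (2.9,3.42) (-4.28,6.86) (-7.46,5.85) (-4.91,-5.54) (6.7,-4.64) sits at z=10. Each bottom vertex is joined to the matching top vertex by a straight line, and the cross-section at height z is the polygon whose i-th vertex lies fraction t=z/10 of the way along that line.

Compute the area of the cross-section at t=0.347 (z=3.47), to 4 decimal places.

Area at t=0.347: 55.6761

Cross-section at t=0.347: each vertex is (1-t)·p0[i] + t·p1[i].
  v1: (1-0.347)·(2.14,1.77) + 0.347·(2.9,3.42) = (2.4037,2.3426)
  v2: (1-0.347)·(-1.94,3.59) + 0.347·(-4.28,6.86) = (-2.7520,4.7247)
  v3: (1-0.347)·(-3.86,3.16) + 0.347·(-7.46,5.85) = (-5.1092,4.0934)
  v4: (1-0.347)·(-2.83,-4.06) + 0.347·(-4.91,-5.54) = (-3.5518,-4.5736)
  v5: (1-0.347)·(2.4,-1.61) + 0.347·(6.7,-4.64) = (3.8921,-2.6614)
Shoelace sum Σ(x_i·y_{i+1} − x_{i+1}·y_i):
  i=1: 2.4037·4.7247 − -2.7520·2.3426 = +17.8035 (running +17.8035)
  i=2: -2.7520·4.0934 − -5.1092·4.7247 = +12.8743 (running +30.6778)
  i=3: -5.1092·-4.5736 − -3.5518·4.0934 = +37.9061 (running +68.5839)
  i=4: -3.5518·-2.6614 − 3.8921·-4.5736 = +27.2534 (running +95.8374)
  i=5: 3.8921·2.3426 − 2.4037·-2.6614 = +15.5147 (running +111.3521)
Area = |Σ|/2 = |111.3521|/2 = 55.6761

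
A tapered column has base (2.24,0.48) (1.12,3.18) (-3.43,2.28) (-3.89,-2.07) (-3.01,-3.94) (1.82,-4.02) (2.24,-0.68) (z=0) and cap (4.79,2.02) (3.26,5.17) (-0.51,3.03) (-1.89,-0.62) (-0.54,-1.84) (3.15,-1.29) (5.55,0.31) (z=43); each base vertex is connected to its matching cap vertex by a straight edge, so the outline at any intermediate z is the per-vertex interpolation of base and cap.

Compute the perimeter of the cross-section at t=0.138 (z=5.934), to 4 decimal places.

Cross-section at t=0.138: each vertex is (1-t)·p0[i] + t·p1[i].
  v1: (1-0.138)·(2.24,0.48) + 0.138·(4.79,2.02) = (2.5919,0.6925)
  v2: (1-0.138)·(1.12,3.18) + 0.138·(3.26,5.17) = (1.4153,3.4546)
  v3: (1-0.138)·(-3.43,2.28) + 0.138·(-0.51,3.03) = (-3.0270,2.3835)
  v4: (1-0.138)·(-3.89,-2.07) + 0.138·(-1.89,-0.62) = (-3.6140,-1.8699)
  v5: (1-0.138)·(-3.01,-3.94) + 0.138·(-0.54,-1.84) = (-2.6691,-3.6502)
  v6: (1-0.138)·(1.82,-4.02) + 0.138·(3.15,-1.29) = (2.0035,-3.6433)
  v7: (1-0.138)·(2.24,-0.68) + 0.138·(5.55,0.31) = (2.6968,-0.5434)
Perimeter = Σ |v_{i+1} − v_i|:
  edge 1→2: √(-1.1766² + 2.7621²) = 3.0023 (running 3.0023)
  edge 2→3: √(-4.4424² + -1.0711²) = 4.5697 (running 7.5719)
  edge 3→4: √(-0.5870² + -4.2534²) = 4.2937 (running 11.8656)
  edge 4→5: √(0.9449² + -1.7803²) = 2.0155 (running 13.8811)
  edge 5→6: √(4.6727² + 0.0069²) = 4.6727 (running 18.5538)
  edge 6→7: √(0.6932² + 3.0999²) = 3.1765 (running 21.7303)
  edge 7→1: √(-0.1049² + 1.2359²) = 1.2403 (running 22.9706)
Perimeter = 22.9706

Perimeter at t=0.138: 22.9706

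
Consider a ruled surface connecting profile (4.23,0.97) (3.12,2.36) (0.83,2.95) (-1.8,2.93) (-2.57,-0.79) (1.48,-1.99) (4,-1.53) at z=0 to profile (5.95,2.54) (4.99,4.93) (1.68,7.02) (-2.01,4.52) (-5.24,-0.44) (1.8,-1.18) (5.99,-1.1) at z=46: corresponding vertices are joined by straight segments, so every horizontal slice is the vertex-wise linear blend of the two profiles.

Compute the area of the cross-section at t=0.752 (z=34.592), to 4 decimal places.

Cross-section at t=0.752: each vertex is (1-t)·p0[i] + t·p1[i].
  v1: (1-0.752)·(4.23,0.97) + 0.752·(5.95,2.54) = (5.5234,2.1506)
  v2: (1-0.752)·(3.12,2.36) + 0.752·(4.99,4.93) = (4.5262,4.2926)
  v3: (1-0.752)·(0.83,2.95) + 0.752·(1.68,7.02) = (1.4692,6.0106)
  v4: (1-0.752)·(-1.8,2.93) + 0.752·(-2.01,4.52) = (-1.9579,4.1257)
  v5: (1-0.752)·(-2.57,-0.79) + 0.752·(-5.24,-0.44) = (-4.5778,-0.5268)
  v6: (1-0.752)·(1.48,-1.99) + 0.752·(1.8,-1.18) = (1.7206,-1.3809)
  v7: (1-0.752)·(4,-1.53) + 0.752·(5.99,-1.1) = (5.4965,-1.2066)
Shoelace sum Σ(x_i·y_{i+1} − x_{i+1}·y_i):
  i=1: 5.5234·4.2926 − 4.5262·2.1506 = +13.9758 (running +13.9758)
  i=2: 4.5262·6.0106 − 1.4692·4.2926 = +20.8989 (running +34.8747)
  i=3: 1.4692·4.1257 − -1.9579·6.0106 = +17.8298 (running +52.7045)
  i=4: -1.9579·-0.5268 − -4.5778·4.1257 = +19.9181 (running +72.6226)
  i=5: -4.5778·-1.3809 − 1.7206·-0.5268 = +7.2279 (running +79.8505)
  i=6: 1.7206·-1.2066 − 5.4965·-1.3809 = +5.5138 (running +85.3643)
  i=7: 5.4965·2.1506 − 5.5234·-1.2066 = +18.4858 (running +103.8500)
Area = |Σ|/2 = |103.8500|/2 = 51.9250

Area at t=0.752: 51.9250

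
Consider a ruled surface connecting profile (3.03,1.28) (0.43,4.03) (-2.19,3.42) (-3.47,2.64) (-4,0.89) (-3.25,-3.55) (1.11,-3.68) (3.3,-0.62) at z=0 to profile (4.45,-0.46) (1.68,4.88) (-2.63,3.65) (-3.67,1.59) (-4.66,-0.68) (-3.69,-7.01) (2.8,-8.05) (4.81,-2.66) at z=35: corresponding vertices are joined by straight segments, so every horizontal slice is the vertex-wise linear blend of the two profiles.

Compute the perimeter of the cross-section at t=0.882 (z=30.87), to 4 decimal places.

Cross-section at t=0.882: each vertex is (1-t)·p0[i] + t·p1[i].
  v1: (1-0.882)·(3.03,1.28) + 0.882·(4.45,-0.46) = (4.2824,-0.2547)
  v2: (1-0.882)·(0.43,4.03) + 0.882·(1.68,4.88) = (1.5325,4.7797)
  v3: (1-0.882)·(-2.19,3.42) + 0.882·(-2.63,3.65) = (-2.5781,3.6229)
  v4: (1-0.882)·(-3.47,2.64) + 0.882·(-3.67,1.59) = (-3.6464,1.7139)
  v5: (1-0.882)·(-4,0.89) + 0.882·(-4.66,-0.68) = (-4.5821,-0.4947)
  v6: (1-0.882)·(-3.25,-3.55) + 0.882·(-3.69,-7.01) = (-3.6381,-6.6017)
  v7: (1-0.882)·(1.11,-3.68) + 0.882·(2.8,-8.05) = (2.6006,-7.5343)
  v8: (1-0.882)·(3.3,-0.62) + 0.882·(4.81,-2.66) = (4.6318,-2.4193)
Perimeter = Σ |v_{i+1} − v_i|:
  edge 1→2: √(-2.7499² + 5.0344²) = 5.7365 (running 5.7365)
  edge 2→3: √(-4.1106² + -1.1568²) = 4.2703 (running 10.0067)
  edge 3→4: √(-1.0683² + -1.9090²) = 2.1876 (running 12.1943)
  edge 4→5: √(-0.9357² + -2.2086²) = 2.3987 (running 14.5930)
  edge 5→6: √(0.9440² + -6.1070²) = 6.1795 (running 20.7725)
  edge 6→7: √(6.2387² + -0.9326²) = 6.3080 (running 27.0805)
  edge 7→8: √(2.0312² + 5.1151²) = 5.5036 (running 32.5841)
  edge 8→1: √(-0.3494² + 2.1646²) = 2.1926 (running 34.7767)
Perimeter = 34.7767

Perimeter at t=0.882: 34.7767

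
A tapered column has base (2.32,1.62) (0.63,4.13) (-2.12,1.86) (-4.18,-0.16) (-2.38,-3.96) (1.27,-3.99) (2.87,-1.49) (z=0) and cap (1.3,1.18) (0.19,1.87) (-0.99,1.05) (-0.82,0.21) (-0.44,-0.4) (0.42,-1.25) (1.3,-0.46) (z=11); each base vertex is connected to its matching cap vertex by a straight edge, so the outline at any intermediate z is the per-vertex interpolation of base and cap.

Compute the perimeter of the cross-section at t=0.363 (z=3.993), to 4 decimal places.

Cross-section at t=0.363: each vertex is (1-t)·p0[i] + t·p1[i].
  v1: (1-0.363)·(2.32,1.62) + 0.363·(1.3,1.18) = (1.9497,1.4603)
  v2: (1-0.363)·(0.63,4.13) + 0.363·(0.19,1.87) = (0.4703,3.3096)
  v3: (1-0.363)·(-2.12,1.86) + 0.363·(-0.99,1.05) = (-1.7098,1.5660)
  v4: (1-0.363)·(-4.18,-0.16) + 0.363·(-0.82,0.21) = (-2.9603,-0.0257)
  v5: (1-0.363)·(-2.38,-3.96) + 0.363·(-0.44,-0.4) = (-1.6758,-2.6677)
  v6: (1-0.363)·(1.27,-3.99) + 0.363·(0.42,-1.25) = (0.9614,-2.9954)
  v7: (1-0.363)·(2.87,-1.49) + 0.363·(1.3,-0.46) = (2.3001,-1.1161)
Perimeter = Σ |v_{i+1} − v_i|:
  edge 1→2: √(-1.4795² + 1.8493²) = 2.3683 (running 2.3683)
  edge 2→3: √(-2.1801² + -1.7436²) = 2.7916 (running 5.1599)
  edge 3→4: √(-1.2505² + -1.5917²) = 2.0241 (running 7.1841)
  edge 4→5: √(1.2845² + -2.6420²) = 2.9377 (running 10.1218)
  edge 5→6: √(2.6372² + -0.3277²) = 2.6575 (running 12.7793)
  edge 6→7: √(1.3386² + 1.8793²) = 2.3073 (running 15.0866)
  edge 7→1: √(-0.3504² + 2.5764²) = 2.6001 (running 17.6867)
Perimeter = 17.6867

Perimeter at t=0.363: 17.6867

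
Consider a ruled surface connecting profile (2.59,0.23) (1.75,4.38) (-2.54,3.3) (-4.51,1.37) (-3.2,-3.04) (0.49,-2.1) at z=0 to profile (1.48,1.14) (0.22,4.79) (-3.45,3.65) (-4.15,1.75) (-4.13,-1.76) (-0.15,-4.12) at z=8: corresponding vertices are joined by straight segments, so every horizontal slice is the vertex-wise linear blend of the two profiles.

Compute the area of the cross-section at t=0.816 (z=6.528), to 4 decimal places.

Cross-section at t=0.816: each vertex is (1-t)·p0[i] + t·p1[i].
  v1: (1-0.816)·(2.59,0.23) + 0.816·(1.48,1.14) = (1.6842,0.9726)
  v2: (1-0.816)·(1.75,4.38) + 0.816·(0.22,4.79) = (0.5015,4.7146)
  v3: (1-0.816)·(-2.54,3.3) + 0.816·(-3.45,3.65) = (-3.2826,3.5856)
  v4: (1-0.816)·(-4.51,1.37) + 0.816·(-4.15,1.75) = (-4.2162,1.6801)
  v5: (1-0.816)·(-3.2,-3.04) + 0.816·(-4.13,-1.76) = (-3.9589,-1.9955)
  v6: (1-0.816)·(0.49,-2.1) + 0.816·(-0.15,-4.12) = (-0.0322,-3.7483)
Shoelace sum Σ(x_i·y_{i+1} − x_{i+1}·y_i):
  i=1: 1.6842·4.7146 − 0.5015·0.9726 = +7.4527 (running +7.4527)
  i=2: 0.5015·3.5856 − -3.2826·4.7146 = +17.2741 (running +24.7268)
  i=3: -3.2826·1.6801 − -4.2162·3.5856 = +9.6028 (running +34.3296)
  i=4: -4.2162·-1.9955 − -3.9589·1.6801 = +15.0648 (running +49.3944)
  i=5: -3.9589·-3.7483 − -0.0322·-1.9955 = +14.7748 (running +64.1692)
  i=6: -0.0322·0.9726 − 1.6842·-3.7483 = +6.2817 (running +70.4509)
Area = |Σ|/2 = |70.4509|/2 = 35.2255

Area at t=0.816: 35.2255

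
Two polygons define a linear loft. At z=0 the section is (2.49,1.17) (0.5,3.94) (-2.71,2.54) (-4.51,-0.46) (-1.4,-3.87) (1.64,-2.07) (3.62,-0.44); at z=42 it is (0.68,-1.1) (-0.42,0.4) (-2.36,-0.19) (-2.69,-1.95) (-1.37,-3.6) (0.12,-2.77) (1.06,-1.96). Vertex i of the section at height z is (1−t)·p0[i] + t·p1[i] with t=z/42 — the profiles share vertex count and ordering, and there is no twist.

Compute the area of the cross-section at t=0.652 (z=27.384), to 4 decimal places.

Area at t=0.652: 16.8071

Cross-section at t=0.652: each vertex is (1-t)·p0[i] + t·p1[i].
  v1: (1-0.652)·(2.49,1.17) + 0.652·(0.68,-1.1) = (1.3099,-0.3100)
  v2: (1-0.652)·(0.5,3.94) + 0.652·(-0.42,0.4) = (-0.0998,1.6319)
  v3: (1-0.652)·(-2.71,2.54) + 0.652·(-2.36,-0.19) = (-2.4818,0.7600)
  v4: (1-0.652)·(-4.51,-0.46) + 0.652·(-2.69,-1.95) = (-3.3234,-1.4315)
  v5: (1-0.652)·(-1.4,-3.87) + 0.652·(-1.37,-3.6) = (-1.3804,-3.6940)
  v6: (1-0.652)·(1.64,-2.07) + 0.652·(0.12,-2.77) = (0.6490,-2.5264)
  v7: (1-0.652)·(3.62,-0.44) + 0.652·(1.06,-1.96) = (1.9509,-1.4310)
Shoelace sum Σ(x_i·y_{i+1} − x_{i+1}·y_i):
  i=1: 1.3099·1.6319 − -0.0998·-0.3100 = +2.1067 (running +2.1067)
  i=2: -0.0998·0.7600 − -2.4818·1.6319 = +3.9742 (running +6.0809)
  i=3: -2.4818·-1.4315 − -3.3234·0.7600 = +6.0785 (running +12.1594)
  i=4: -3.3234·-3.6940 − -1.3804·-1.4315 = +10.3003 (running +22.4597)
  i=5: -1.3804·-2.5264 − 0.6490·-3.6940 = +5.8848 (running +28.3445)
  i=6: 0.6490·-1.4310 − 1.9509·-2.5264 = +4.0000 (running +32.3445)
  i=7: 1.9509·-0.3100 − 1.3099·-1.4310 = +1.2696 (running +33.6141)
Area = |Σ|/2 = |33.6141|/2 = 16.8071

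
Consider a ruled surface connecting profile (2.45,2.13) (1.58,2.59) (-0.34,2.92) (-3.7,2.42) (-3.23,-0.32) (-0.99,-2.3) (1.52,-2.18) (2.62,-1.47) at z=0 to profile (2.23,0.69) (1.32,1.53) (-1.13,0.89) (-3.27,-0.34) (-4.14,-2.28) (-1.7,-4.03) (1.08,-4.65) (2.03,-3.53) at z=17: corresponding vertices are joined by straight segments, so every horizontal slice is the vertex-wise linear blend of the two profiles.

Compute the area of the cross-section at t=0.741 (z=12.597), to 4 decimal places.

Cross-section at t=0.741: each vertex is (1-t)·p0[i] + t·p1[i].
  v1: (1-0.741)·(2.45,2.13) + 0.741·(2.23,0.69) = (2.2870,1.0630)
  v2: (1-0.741)·(1.58,2.59) + 0.741·(1.32,1.53) = (1.3873,1.8045)
  v3: (1-0.741)·(-0.34,2.92) + 0.741·(-1.13,0.89) = (-0.9254,1.4158)
  v4: (1-0.741)·(-3.7,2.42) + 0.741·(-3.27,-0.34) = (-3.3814,0.3748)
  v5: (1-0.741)·(-3.23,-0.32) + 0.741·(-4.14,-2.28) = (-3.9043,-1.7724)
  v6: (1-0.741)·(-0.99,-2.3) + 0.741·(-1.7,-4.03) = (-1.5161,-3.5819)
  v7: (1-0.741)·(1.52,-2.18) + 0.741·(1.08,-4.65) = (1.1940,-4.0103)
  v8: (1-0.741)·(2.62,-1.47) + 0.741·(2.03,-3.53) = (2.1828,-2.9965)
Shoelace sum Σ(x_i·y_{i+1} − x_{i+1}·y_i):
  i=1: 2.2870·1.8045 − 1.3873·1.0630 = +2.6523 (running +2.6523)
  i=2: 1.3873·1.4158 − -0.9254·1.8045 = +3.6341 (running +6.2863)
  i=3: -0.9254·0.3748 − -3.3814·1.4158 = +4.4404 (running +10.7267)
  i=4: -3.3814·-1.7724 − -3.9043·0.3748 = +7.4565 (running +18.1832)
  i=5: -3.9043·-3.5819 − -1.5161·-1.7724 = +11.2979 (running +29.4811)
  i=6: -1.5161·-4.0103 − 1.1940·-3.5819 = +10.3567 (running +39.8377)
  i=7: 1.1940·-2.9965 − 2.1828·-4.0103 = +5.1760 (running +45.0138)
  i=8: 2.1828·1.0630 − 2.2870·-2.9965 = +9.1731 (running +54.1868)
Area = |Σ|/2 = |54.1868|/2 = 27.0934

Area at t=0.741: 27.0934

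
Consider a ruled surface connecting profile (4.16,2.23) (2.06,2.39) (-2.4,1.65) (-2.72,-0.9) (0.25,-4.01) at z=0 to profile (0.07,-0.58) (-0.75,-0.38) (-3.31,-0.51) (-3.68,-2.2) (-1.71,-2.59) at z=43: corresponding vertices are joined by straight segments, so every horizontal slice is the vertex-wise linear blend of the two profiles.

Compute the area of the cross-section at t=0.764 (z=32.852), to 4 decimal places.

Cross-section at t=0.764: each vertex is (1-t)·p0[i] + t·p1[i].
  v1: (1-0.764)·(4.16,2.23) + 0.764·(0.07,-0.58) = (1.0352,0.0832)
  v2: (1-0.764)·(2.06,2.39) + 0.764·(-0.75,-0.38) = (-0.0868,0.2737)
  v3: (1-0.764)·(-2.4,1.65) + 0.764·(-3.31,-0.51) = (-3.0952,-0.0002)
  v4: (1-0.764)·(-2.72,-0.9) + 0.764·(-3.68,-2.2) = (-3.4534,-1.8932)
  v5: (1-0.764)·(0.25,-4.01) + 0.764·(-1.71,-2.59) = (-1.2474,-2.9251)
Shoelace sum Σ(x_i·y_{i+1} − x_{i+1}·y_i):
  i=1: 1.0352·0.2737 − -0.0868·0.0832 = +0.2906 (running +0.2906)
  i=2: -0.0868·-0.0002 − -3.0952·0.2737 = +0.8472 (running +1.1378)
  i=3: -3.0952·-1.8932 − -3.4534·-0.0002 = +5.8591 (running +6.9969)
  i=4: -3.4534·-2.9251 − -1.2474·-1.8932 = +7.7401 (running +14.7370)
  i=5: -1.2474·0.0832 − 1.0352·-2.9251 = +2.9245 (running +17.6615)
Area = |Σ|/2 = |17.6615|/2 = 8.8307

Area at t=0.764: 8.8307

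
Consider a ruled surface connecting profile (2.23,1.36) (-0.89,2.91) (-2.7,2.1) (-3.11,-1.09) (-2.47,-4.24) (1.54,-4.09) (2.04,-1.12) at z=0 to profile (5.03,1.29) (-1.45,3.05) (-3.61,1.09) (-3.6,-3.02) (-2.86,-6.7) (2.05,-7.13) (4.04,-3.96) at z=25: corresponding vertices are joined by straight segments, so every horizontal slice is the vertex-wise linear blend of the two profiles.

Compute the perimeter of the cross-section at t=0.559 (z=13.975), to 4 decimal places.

Perimeter at t=0.559: 26.9225

Cross-section at t=0.559: each vertex is (1-t)·p0[i] + t·p1[i].
  v1: (1-0.559)·(2.23,1.36) + 0.559·(5.03,1.29) = (3.7952,1.3209)
  v2: (1-0.559)·(-0.89,2.91) + 0.559·(-1.45,3.05) = (-1.2030,2.9883)
  v3: (1-0.559)·(-2.7,2.1) + 0.559·(-3.61,1.09) = (-3.2087,1.5354)
  v4: (1-0.559)·(-3.11,-1.09) + 0.559·(-3.6,-3.02) = (-3.3839,-2.1689)
  v5: (1-0.559)·(-2.47,-4.24) + 0.559·(-2.86,-6.7) = (-2.6880,-5.6151)
  v6: (1-0.559)·(1.54,-4.09) + 0.559·(2.05,-7.13) = (1.8251,-5.7894)
  v7: (1-0.559)·(2.04,-1.12) + 0.559·(4.04,-3.96) = (3.1580,-2.7076)
Perimeter = Σ |v_{i+1} − v_i|:
  edge 1→2: √(-4.9982² + 1.6674²) = 5.2690 (running 5.2690)
  edge 2→3: √(-2.0056² + -1.4528²) = 2.4766 (running 7.7456)
  edge 3→4: √(-0.1752² + -3.7043²) = 3.7084 (running 11.4540)
  edge 4→5: √(0.6959² + -3.4463²) = 3.5158 (running 14.9698)
  edge 5→6: √(4.5131² + -0.1742²) = 4.5165 (running 19.4863)
  edge 6→7: √(1.3329² + 3.0818²) = 3.3577 (running 22.8440)
  edge 7→1: √(0.6372² + 4.0284²) = 4.0785 (running 26.9225)
Perimeter = 26.9225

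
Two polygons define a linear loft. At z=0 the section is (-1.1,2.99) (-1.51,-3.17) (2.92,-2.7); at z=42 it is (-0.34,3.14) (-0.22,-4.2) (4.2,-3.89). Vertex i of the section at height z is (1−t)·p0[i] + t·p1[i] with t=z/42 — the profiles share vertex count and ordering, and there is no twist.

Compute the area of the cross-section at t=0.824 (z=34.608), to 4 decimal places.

Area at t=0.824: 15.7732

Cross-section at t=0.824: each vertex is (1-t)·p0[i] + t·p1[i].
  v1: (1-0.824)·(-1.1,2.99) + 0.824·(-0.34,3.14) = (-0.4738,3.1136)
  v2: (1-0.824)·(-1.51,-3.17) + 0.824·(-0.22,-4.2) = (-0.4470,-4.0187)
  v3: (1-0.824)·(2.92,-2.7) + 0.824·(4.2,-3.89) = (3.9747,-3.6806)
Shoelace sum Σ(x_i·y_{i+1} − x_{i+1}·y_i):
  i=1: -0.4738·-4.0187 − -0.4470·3.1136 = +3.2958 (running +3.2958)
  i=2: -0.4470·-3.6806 − 3.9747·-4.0187 = +17.6186 (running +20.9145)
  i=3: 3.9747·3.1136 − -0.4738·-3.6806 = +10.6320 (running +31.5464)
Area = |Σ|/2 = |31.5464|/2 = 15.7732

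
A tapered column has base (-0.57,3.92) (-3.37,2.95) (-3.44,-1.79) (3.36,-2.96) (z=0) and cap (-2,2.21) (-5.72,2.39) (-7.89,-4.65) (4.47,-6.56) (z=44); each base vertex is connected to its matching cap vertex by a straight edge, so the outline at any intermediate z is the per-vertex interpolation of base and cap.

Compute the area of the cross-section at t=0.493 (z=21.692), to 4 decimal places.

Area at t=0.493: 42.6223

Cross-section at t=0.493: each vertex is (1-t)·p0[i] + t·p1[i].
  v1: (1-0.493)·(-0.57,3.92) + 0.493·(-2,2.21) = (-1.2750,3.0770)
  v2: (1-0.493)·(-3.37,2.95) + 0.493·(-5.72,2.39) = (-4.5286,2.6739)
  v3: (1-0.493)·(-3.44,-1.79) + 0.493·(-7.89,-4.65) = (-5.6338,-3.2000)
  v4: (1-0.493)·(3.36,-2.96) + 0.493·(4.47,-6.56) = (3.9072,-4.7348)
Shoelace sum Σ(x_i·y_{i+1} − x_{i+1}·y_i):
  i=1: -1.2750·2.6739 − -4.5286·3.0770 = +10.5250 (running +10.5250)
  i=2: -4.5286·-3.2000 − -5.6338·2.6739 = +29.5557 (running +40.0807)
  i=3: -5.6338·-4.7348 − 3.9072·-3.2000 = +39.1782 (running +79.2589)
  i=4: 3.9072·3.0770 − -1.2750·-4.7348 = +5.9856 (running +85.2445)
Area = |Σ|/2 = |85.2445|/2 = 42.6223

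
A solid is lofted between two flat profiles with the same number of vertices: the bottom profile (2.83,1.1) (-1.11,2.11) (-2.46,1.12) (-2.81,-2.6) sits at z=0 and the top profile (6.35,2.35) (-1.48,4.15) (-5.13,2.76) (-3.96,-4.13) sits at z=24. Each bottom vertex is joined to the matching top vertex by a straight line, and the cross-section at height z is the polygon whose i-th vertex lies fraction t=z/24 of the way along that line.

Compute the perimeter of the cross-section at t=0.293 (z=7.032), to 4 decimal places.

Perimeter at t=0.293: 20.5225

Cross-section at t=0.293: each vertex is (1-t)·p0[i] + t·p1[i].
  v1: (1-0.293)·(2.83,1.1) + 0.293·(6.35,2.35) = (3.8614,1.4663)
  v2: (1-0.293)·(-1.11,2.11) + 0.293·(-1.48,4.15) = (-1.2184,2.7077)
  v3: (1-0.293)·(-2.46,1.12) + 0.293·(-5.13,2.76) = (-3.2423,1.6005)
  v4: (1-0.293)·(-2.81,-2.6) + 0.293·(-3.96,-4.13) = (-3.1470,-3.0483)
Perimeter = Σ |v_{i+1} − v_i|:
  edge 1→2: √(-5.0798² + 1.2415²) = 5.2293 (running 5.2293)
  edge 2→3: √(-2.0239² + -1.1072²) = 2.3070 (running 7.5362)
  edge 3→4: √(0.0954² + -4.6488²) = 4.6498 (running 12.1860)
  edge 4→1: √(7.0083² + 4.5145²) = 8.3365 (running 20.5225)
Perimeter = 20.5225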